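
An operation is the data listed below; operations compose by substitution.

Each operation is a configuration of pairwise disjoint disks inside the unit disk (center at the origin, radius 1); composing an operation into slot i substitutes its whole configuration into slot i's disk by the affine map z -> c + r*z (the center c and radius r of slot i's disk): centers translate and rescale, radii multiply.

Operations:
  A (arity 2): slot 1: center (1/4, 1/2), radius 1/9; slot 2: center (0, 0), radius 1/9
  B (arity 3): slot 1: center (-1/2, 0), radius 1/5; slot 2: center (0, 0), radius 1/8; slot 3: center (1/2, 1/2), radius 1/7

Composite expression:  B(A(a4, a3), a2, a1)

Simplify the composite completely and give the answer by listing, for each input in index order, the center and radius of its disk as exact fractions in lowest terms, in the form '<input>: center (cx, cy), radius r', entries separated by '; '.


a1: center (1/2, 1/2), radius 1/7; a2: center (0, 0), radius 1/8; a3: center (-1/2, 0), radius 1/45; a4: center (-9/20, 1/10), radius 1/45

Each a-disk chains the slot maps above it in B; radii multiply.
a4 passes through 2 substitutions, ending at center (-9/20, 1/10), radius 1/45
a3 passes through 2 substitutions, ending at center (-1/2, 0), radius 1/45
a2 passes through 1 substitution, ending at center (0, 0), radius 1/8
a1 passes through 1 substitution, ending at center (1/2, 1/2), radius 1/7


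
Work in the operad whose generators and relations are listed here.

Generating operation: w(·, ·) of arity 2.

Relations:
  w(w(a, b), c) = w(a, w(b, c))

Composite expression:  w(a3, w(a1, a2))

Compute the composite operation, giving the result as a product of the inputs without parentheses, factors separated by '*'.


a3 * a1 * a2


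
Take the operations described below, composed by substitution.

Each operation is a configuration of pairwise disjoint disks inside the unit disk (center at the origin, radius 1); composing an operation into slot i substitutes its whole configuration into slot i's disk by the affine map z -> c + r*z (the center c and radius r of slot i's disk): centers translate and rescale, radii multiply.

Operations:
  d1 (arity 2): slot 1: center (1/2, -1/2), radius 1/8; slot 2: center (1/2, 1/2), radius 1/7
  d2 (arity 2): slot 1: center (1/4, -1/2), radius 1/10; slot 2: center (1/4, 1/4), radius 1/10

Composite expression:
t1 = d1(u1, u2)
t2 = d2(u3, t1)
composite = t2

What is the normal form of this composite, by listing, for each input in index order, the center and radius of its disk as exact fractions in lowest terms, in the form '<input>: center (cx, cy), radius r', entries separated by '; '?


Below d2, radii multiply path by path; the u-disk centers shift.
input u3: applying the 1 nested substitution gives center (1/4, -1/2), radius 1/10
input u1: applying the 2 nested substitutions gives center (3/10, 1/5), radius 1/80
input u2: applying the 2 nested substitutions gives center (3/10, 3/10), radius 1/70

u1: center (3/10, 1/5), radius 1/80; u2: center (3/10, 3/10), radius 1/70; u3: center (1/4, -1/2), radius 1/10


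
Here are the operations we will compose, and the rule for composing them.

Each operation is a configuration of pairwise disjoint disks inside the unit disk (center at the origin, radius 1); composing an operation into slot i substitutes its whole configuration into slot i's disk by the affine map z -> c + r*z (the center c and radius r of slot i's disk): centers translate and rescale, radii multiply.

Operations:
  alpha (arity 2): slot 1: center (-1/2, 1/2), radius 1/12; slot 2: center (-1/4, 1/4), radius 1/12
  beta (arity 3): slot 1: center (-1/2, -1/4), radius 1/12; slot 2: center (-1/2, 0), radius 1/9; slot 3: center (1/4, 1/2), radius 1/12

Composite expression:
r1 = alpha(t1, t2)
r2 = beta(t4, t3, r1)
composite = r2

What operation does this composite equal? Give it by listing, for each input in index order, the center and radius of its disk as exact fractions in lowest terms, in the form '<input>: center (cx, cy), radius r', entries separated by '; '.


Below beta, radii multiply path by path; the t-disk centers shift.
tracing t4 down its 1-map path: center (-1/2, -1/4), radius 1/12
tracing t3 down its 1-map path: center (-1/2, 0), radius 1/9
tracing t1 down its 2-map path: center (5/24, 13/24), radius 1/144
tracing t2 down its 2-map path: center (11/48, 25/48), radius 1/144

t1: center (5/24, 13/24), radius 1/144; t2: center (11/48, 25/48), radius 1/144; t3: center (-1/2, 0), radius 1/9; t4: center (-1/2, -1/4), radius 1/12


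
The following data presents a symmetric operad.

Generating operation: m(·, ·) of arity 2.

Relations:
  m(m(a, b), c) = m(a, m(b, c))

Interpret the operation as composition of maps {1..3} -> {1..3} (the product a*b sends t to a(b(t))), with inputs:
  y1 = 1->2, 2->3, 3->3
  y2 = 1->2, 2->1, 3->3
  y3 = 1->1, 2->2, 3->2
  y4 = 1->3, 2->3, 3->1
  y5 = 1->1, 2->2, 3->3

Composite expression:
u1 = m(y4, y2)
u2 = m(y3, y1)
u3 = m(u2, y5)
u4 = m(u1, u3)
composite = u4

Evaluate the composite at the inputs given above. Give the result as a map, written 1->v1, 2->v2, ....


1->3, 2->3, 3->3

m(y4, y2) = 1->3, 2->3, 3->1
m(y3, y1) = 1->2, 2->2, 3->2
m(m(y3, y1), y5) = 1->2, 2->2, 3->2
m(m(y4, y2), m(m(y3, y1), y5)) = 1->3, 2->3, 3->3


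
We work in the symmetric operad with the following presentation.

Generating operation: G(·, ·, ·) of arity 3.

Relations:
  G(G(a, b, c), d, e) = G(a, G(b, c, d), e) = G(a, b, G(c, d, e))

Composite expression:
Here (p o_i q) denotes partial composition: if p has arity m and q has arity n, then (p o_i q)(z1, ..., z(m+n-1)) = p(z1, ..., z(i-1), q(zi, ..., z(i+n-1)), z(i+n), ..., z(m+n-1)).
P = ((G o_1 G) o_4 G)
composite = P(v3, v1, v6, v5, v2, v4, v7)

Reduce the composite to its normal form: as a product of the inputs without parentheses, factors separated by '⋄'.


Under associativity of G, the answer is the v's in reading order.
G(v3, v1, v6) reduces to v3 ⋄ v1 ⋄ v6
G(v5, v2, v4) reduces to v5 ⋄ v2 ⋄ v4
G(G(v3, v1, v6), G(v5, v2, v4), v7) reduces to v3 ⋄ v1 ⋄ v6 ⋄ v5 ⋄ v2 ⋄ v4 ⋄ v7

v3 ⋄ v1 ⋄ v6 ⋄ v5 ⋄ v2 ⋄ v4 ⋄ v7


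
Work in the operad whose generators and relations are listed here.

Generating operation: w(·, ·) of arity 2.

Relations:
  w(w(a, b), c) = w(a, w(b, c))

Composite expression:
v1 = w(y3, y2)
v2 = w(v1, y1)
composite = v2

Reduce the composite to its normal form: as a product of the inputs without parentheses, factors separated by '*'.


y3 * y2 * y1

All parenthesizations of w agree; list the y-inputs left to right.
w(y3, y2) flattens to y3 * y2
w(w(y3, y2), y1) flattens to y3 * y2 * y1


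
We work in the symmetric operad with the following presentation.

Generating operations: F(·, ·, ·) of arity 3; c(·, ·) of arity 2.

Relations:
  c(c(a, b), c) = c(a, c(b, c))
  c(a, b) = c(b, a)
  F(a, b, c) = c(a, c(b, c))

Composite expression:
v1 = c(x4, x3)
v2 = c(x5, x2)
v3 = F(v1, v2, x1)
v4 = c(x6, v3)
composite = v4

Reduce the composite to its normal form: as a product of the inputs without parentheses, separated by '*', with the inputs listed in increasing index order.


x1 * x2 * x3 * x4 * x5 * x6

With c associative and commutative, the x-input set is all that matters.
c(x4, x3) reduces to x4 * x3
c(x5, x2) reduces to x5 * x2
F(c(x4, x3), c(x5, x2), x1) reduces to x4 * x3 * x5 * x2 * x1
c(x6, F(c(x4, x3), c(x5, x2), x1)) reduces to x6 * x4 * x3 * x5 * x2 * x1
putting the inputs in ascending order: x1 * x2 * x3 * x4 * x5 * x6


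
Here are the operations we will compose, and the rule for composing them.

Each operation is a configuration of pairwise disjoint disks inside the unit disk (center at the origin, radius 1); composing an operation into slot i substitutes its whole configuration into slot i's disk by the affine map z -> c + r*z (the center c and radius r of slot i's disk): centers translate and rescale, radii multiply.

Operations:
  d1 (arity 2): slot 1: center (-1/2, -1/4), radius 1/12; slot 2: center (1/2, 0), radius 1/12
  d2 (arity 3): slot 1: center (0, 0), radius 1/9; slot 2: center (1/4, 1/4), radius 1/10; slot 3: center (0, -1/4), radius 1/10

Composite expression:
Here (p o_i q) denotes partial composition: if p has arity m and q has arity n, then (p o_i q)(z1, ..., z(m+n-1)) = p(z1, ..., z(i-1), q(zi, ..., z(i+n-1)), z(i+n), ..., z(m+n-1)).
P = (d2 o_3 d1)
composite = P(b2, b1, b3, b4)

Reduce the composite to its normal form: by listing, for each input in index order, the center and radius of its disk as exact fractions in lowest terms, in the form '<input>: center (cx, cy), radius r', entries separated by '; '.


b1: center (1/4, 1/4), radius 1/10; b2: center (0, 0), radius 1/9; b3: center (-1/20, -11/40), radius 1/120; b4: center (1/20, -1/4), radius 1/120


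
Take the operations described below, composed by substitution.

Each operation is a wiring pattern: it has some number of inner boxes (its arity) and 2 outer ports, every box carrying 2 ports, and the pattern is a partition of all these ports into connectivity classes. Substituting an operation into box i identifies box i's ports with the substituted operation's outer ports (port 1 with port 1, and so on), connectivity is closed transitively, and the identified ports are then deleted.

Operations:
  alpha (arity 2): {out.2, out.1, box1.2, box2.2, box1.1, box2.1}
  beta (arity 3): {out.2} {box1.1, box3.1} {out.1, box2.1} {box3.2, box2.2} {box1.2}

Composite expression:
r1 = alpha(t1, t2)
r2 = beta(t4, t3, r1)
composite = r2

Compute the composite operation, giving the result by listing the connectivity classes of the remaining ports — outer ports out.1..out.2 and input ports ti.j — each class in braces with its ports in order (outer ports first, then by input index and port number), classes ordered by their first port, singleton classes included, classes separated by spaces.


Treat the ports identified at beta as solder joints: merge, then drop.
the subtree at alpha composes to {out.1, out.2, t1.1, t1.2, t2.1, t2.2} on (t1, t2); out.j = own outer ports
the subtree at beta composes to {out.1, t3.1} {out.2} {t1.1, t1.2, t2.1, t2.2, t3.2, t4.1} {t4.2} on (t4, t3, t1, t2); out.j = own outer ports

{out.1, t3.1} {out.2} {t1.1, t1.2, t2.1, t2.2, t3.2, t4.1} {t4.2}


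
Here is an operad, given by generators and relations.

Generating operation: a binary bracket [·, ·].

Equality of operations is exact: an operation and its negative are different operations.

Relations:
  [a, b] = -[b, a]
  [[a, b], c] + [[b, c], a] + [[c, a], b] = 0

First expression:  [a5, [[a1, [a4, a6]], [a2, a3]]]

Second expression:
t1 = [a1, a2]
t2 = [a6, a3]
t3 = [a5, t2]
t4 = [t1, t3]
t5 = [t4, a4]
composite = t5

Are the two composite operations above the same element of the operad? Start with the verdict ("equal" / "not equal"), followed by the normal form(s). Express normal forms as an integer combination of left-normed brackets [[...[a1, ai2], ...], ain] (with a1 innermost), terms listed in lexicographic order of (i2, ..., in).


The first expression reduces to -[[[[[a1, a4], a6], a2], a3], a5] + [[[[[a1, a4], a6], a3], a2], a5] + [[[[[a1, a6], a4], a2], a3], a5] - [[[[[a1, a6], a4], a3], a2], a5]
The second expression reduces to [[[[[a1, a2], a3], a6], a5], a4] - [[[[[a1, a2], a5], a3], a6], a4] + [[[[[a1, a2], a5], a6], a3], a4] - [[[[[a1, a2], a6], a3], a5], a4]
Different reductions; not equal.

not equal; first: -[[[[[a1, a4], a6], a2], a3], a5] + [[[[[a1, a4], a6], a3], a2], a5] + [[[[[a1, a6], a4], a2], a3], a5] - [[[[[a1, a6], a4], a3], a2], a5]; second: [[[[[a1, a2], a3], a6], a5], a4] - [[[[[a1, a2], a5], a3], a6], a4] + [[[[[a1, a2], a5], a6], a3], a4] - [[[[[a1, a2], a6], a3], a5], a4]


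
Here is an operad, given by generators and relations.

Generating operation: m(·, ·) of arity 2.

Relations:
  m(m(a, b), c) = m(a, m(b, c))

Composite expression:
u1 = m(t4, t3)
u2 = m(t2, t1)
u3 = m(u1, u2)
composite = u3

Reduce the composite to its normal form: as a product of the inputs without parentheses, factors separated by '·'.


The m-tree's shape is irrelevant; the t-reading-order decides.
m(t4, t3) spells out as t4 · t3
m(t2, t1) spells out as t2 · t1
m(m(t4, t3), m(t2, t1)) spells out as t4 · t3 · t2 · t1

t4 · t3 · t2 · t1


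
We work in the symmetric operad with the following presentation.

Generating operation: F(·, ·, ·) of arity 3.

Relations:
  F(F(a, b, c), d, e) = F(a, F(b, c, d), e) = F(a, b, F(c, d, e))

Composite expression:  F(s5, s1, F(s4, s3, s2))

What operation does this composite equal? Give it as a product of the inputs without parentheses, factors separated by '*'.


s5 * s1 * s4 * s3 * s2

All parenthesizations of F agree; list the s-inputs left to right.
F(s4, s3, s2) flattens to s4 * s3 * s2
F(s5, s1, F(s4, s3, s2)) flattens to s5 * s1 * s4 * s3 * s2


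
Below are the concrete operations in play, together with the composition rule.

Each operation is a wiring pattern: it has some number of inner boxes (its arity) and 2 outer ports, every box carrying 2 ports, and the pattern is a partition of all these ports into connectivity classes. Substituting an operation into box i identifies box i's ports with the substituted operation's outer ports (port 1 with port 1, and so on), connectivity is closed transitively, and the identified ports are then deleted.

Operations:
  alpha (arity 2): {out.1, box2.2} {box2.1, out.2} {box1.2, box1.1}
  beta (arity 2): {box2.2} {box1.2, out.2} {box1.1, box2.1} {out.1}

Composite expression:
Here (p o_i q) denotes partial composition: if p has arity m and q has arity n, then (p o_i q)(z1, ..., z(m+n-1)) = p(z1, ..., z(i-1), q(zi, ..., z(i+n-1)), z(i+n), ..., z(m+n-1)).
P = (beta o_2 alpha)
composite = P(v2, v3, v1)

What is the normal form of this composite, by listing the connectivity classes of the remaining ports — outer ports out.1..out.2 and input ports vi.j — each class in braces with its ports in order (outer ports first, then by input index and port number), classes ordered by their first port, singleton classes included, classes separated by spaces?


{out.1} {out.2, v2.2} {v1.1} {v1.2, v2.1} {v3.1, v3.2}

Reachability decides: close wires over beta-identified ports.
through alpha, on inputs (v3, v1): {out.1, v1.2} {out.2, v1.1} {v3.1, v3.2} (out.j = stage outer ports)
through beta, on inputs (v2, v3, v1): {out.1} {out.2, v2.2} {v1.1} {v1.2, v2.1} {v3.1, v3.2} (out.j = stage outer ports)


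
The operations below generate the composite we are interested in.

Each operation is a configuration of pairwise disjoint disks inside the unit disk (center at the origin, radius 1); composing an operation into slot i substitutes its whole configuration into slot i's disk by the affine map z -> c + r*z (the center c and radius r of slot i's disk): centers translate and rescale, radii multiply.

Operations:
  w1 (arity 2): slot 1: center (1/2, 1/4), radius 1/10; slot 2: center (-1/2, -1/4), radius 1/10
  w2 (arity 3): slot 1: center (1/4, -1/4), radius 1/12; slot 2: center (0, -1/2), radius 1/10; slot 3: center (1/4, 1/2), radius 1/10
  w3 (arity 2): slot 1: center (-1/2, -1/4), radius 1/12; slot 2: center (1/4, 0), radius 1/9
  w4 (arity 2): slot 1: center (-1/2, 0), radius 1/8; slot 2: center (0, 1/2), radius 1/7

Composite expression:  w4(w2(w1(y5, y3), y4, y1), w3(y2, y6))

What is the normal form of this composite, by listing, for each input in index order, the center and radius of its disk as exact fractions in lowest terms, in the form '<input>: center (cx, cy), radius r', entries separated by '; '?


y1: center (-15/32, 1/16), radius 1/80; y2: center (-1/14, 13/28), radius 1/84; y3: center (-91/192, -13/384), radius 1/960; y4: center (-1/2, -1/16), radius 1/80; y5: center (-89/192, -11/384), radius 1/960; y6: center (1/28, 1/2), radius 1/63

Below w4, radii multiply path by path; the y-disk centers shift.
y5: after 3 affine steps, its disk has center (-89/192, -11/384), radius 1/960
y3: after 3 affine steps, its disk has center (-91/192, -13/384), radius 1/960
y4: after 2 affine steps, its disk has center (-1/2, -1/16), radius 1/80
y1: after 2 affine steps, its disk has center (-15/32, 1/16), radius 1/80
y2: after 2 affine steps, its disk has center (-1/14, 13/28), radius 1/84
y6: after 2 affine steps, its disk has center (1/28, 1/2), radius 1/63


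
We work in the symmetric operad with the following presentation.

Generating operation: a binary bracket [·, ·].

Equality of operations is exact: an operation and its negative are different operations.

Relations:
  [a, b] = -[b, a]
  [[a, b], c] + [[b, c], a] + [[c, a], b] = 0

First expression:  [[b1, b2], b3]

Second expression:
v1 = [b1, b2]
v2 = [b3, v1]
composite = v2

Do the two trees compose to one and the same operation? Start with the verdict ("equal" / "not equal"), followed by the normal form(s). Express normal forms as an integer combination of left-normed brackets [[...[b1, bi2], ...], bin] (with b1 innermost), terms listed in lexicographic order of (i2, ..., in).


Normal form of the first expression: [[b1, b2], b3]
Normal form of the second expression: -[[b1, b2], b3]
They disagree, so not equal.

not equal; the first gives [[b1, b2], b3] and the second -[[b1, b2], b3]


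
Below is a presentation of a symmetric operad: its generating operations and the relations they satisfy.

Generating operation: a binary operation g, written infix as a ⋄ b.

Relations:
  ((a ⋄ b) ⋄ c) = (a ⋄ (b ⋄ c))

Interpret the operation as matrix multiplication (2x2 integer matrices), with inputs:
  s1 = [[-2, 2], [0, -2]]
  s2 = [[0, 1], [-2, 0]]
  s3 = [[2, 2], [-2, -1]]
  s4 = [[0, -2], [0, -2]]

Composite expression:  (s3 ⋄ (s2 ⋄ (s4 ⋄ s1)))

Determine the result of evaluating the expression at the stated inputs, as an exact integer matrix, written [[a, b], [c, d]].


[[0, -8], [0, 0]]

(s4 ⋄ s1) = [[0, 4], [0, 4]]
(s2 ⋄ (s4 ⋄ s1)) = [[0, 4], [0, -8]]
(s3 ⋄ (s2 ⋄ (s4 ⋄ s1))) = [[0, -8], [0, 0]]


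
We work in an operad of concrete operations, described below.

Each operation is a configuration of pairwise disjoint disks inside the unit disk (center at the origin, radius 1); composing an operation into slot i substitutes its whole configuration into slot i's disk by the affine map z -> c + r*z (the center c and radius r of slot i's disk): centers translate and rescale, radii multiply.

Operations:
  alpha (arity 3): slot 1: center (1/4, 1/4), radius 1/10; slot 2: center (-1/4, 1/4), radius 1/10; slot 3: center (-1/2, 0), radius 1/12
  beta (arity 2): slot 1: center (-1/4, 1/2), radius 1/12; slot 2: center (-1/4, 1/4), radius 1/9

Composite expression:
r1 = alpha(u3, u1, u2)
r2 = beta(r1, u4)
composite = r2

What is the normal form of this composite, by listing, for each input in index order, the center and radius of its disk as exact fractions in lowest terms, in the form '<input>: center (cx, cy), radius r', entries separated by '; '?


u1: center (-13/48, 25/48), radius 1/120; u2: center (-7/24, 1/2), radius 1/144; u3: center (-11/48, 25/48), radius 1/120; u4: center (-1/4, 1/4), radius 1/9


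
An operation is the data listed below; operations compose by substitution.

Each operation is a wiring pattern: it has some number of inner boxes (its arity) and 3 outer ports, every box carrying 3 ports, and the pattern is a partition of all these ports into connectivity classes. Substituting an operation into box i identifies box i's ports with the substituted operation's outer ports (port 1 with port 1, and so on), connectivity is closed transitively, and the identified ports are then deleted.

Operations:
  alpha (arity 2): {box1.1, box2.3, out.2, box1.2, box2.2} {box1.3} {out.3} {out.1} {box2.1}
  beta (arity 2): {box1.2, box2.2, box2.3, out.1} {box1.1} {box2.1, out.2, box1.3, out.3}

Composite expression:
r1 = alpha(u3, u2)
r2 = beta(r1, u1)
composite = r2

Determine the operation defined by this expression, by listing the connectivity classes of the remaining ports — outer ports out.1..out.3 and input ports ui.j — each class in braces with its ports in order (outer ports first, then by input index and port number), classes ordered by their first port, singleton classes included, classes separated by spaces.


{out.1, u1.2, u1.3, u2.2, u2.3, u3.1, u3.2} {out.2, out.3, u1.1} {u2.1} {u3.3}


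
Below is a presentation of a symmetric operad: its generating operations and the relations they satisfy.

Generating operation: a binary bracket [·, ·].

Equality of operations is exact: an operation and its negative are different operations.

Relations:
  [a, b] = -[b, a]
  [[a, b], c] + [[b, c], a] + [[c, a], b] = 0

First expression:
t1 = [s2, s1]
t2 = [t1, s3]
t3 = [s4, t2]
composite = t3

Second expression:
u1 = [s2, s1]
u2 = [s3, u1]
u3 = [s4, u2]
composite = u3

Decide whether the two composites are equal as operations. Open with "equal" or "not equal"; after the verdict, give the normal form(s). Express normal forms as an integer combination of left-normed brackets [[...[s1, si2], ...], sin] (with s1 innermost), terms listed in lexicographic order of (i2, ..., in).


The first expression reduces to [[[s1, s2], s3], s4]
The second expression reduces to -[[[s1, s2], s3], s4]
Distinct normal forms: not equal.

not equal; the first gives [[[s1, s2], s3], s4] and the second -[[[s1, s2], s3], s4]


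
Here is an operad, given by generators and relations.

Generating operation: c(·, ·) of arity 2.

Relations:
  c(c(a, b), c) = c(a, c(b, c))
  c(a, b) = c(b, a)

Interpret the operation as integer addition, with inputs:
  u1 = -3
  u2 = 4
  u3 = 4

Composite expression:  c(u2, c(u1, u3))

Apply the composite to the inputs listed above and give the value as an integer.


c(u1, u3) = 1
c(u2, c(u1, u3)) = 5

5


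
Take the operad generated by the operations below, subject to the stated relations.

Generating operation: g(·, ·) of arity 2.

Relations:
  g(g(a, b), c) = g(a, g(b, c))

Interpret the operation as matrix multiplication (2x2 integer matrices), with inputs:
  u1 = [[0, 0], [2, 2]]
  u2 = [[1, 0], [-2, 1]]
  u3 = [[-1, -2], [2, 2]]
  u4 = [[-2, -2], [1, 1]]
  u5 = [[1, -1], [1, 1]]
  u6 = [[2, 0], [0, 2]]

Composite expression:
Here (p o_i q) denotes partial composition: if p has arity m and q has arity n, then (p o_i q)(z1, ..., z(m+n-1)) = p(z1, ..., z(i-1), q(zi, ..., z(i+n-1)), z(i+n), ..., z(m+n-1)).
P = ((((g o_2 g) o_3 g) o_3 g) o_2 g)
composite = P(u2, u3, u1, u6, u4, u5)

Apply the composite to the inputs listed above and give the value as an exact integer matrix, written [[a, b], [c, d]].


[[16, 0], [-48, 0]]

g(u3, u1) = [[-4, -4], [4, 4]]
g(u6, u4) = [[-4, -4], [2, 2]]
g(g(u6, u4), u5) = [[-8, 0], [4, 0]]
g(g(u3, u1), g(g(u6, u4), u5)) = [[16, 0], [-16, 0]]
g(u2, g(g(u3, u1), g(g(u6, u4), u5))) = [[16, 0], [-48, 0]]


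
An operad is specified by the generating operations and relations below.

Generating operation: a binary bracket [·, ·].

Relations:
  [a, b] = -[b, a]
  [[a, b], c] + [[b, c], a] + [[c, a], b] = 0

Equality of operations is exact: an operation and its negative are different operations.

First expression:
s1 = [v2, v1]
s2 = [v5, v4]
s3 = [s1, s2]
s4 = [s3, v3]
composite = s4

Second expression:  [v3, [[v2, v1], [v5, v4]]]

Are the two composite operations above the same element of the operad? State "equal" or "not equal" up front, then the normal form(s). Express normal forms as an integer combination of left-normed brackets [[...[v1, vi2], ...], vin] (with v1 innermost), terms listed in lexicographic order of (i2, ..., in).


Reducing the first expression gives [[[[v1, v2], v4], v5], v3] - [[[[v1, v2], v5], v4], v3]
Reducing the second expression gives -[[[[v1, v2], v4], v5], v3] + [[[[v1, v2], v5], v4], v3]
The forms do not match — not equal.

not equal; first: [[[[v1, v2], v4], v5], v3] - [[[[v1, v2], v5], v4], v3]; second: -[[[[v1, v2], v4], v5], v3] + [[[[v1, v2], v5], v4], v3]


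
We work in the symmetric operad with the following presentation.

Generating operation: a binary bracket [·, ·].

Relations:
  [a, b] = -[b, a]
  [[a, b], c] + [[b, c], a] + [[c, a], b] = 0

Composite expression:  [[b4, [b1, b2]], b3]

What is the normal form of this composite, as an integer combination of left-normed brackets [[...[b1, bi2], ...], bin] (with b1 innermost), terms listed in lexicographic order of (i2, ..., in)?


-[[[b1, b2], b4], b3]


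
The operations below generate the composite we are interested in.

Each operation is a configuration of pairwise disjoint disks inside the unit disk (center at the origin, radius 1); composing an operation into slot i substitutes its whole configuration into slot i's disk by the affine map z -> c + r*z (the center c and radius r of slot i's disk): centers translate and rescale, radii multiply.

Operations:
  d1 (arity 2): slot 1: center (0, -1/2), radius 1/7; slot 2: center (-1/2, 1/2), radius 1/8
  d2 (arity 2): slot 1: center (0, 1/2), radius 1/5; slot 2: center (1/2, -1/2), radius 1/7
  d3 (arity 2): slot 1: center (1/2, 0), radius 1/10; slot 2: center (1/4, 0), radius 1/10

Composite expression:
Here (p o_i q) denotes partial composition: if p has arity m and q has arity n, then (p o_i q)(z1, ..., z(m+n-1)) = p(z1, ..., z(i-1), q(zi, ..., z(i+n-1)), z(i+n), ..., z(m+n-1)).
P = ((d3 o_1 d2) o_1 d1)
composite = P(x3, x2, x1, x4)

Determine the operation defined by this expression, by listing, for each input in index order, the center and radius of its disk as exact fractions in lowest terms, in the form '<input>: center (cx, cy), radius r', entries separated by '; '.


x1: center (11/20, -1/20), radius 1/70; x2: center (49/100, 3/50), radius 1/400; x3: center (1/2, 1/25), radius 1/350; x4: center (1/4, 0), radius 1/10

Below d3, radii multiply path by path; the x-disk centers shift.
x3 passes through 3 substitutions, ending at center (1/2, 1/25), radius 1/350
x2 passes through 3 substitutions, ending at center (49/100, 3/50), radius 1/400
x1 passes through 2 substitutions, ending at center (11/20, -1/20), radius 1/70
x4 passes through 1 substitution, ending at center (1/4, 0), radius 1/10


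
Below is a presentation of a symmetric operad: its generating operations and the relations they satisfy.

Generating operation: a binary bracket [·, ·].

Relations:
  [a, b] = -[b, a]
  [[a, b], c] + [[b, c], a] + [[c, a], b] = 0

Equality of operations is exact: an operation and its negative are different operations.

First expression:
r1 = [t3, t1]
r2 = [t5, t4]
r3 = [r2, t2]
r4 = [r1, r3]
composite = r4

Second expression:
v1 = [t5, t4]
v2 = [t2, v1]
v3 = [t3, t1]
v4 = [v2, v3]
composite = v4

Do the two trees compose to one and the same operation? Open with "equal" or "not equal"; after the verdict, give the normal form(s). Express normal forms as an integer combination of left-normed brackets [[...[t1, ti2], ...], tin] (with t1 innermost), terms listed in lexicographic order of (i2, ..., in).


equal; the common form is -[[[[t1, t3], t2], t4], t5] + [[[[t1, t3], t2], t5], t4] + [[[[t1, t3], t4], t5], t2] - [[[[t1, t3], t5], t4], t2]


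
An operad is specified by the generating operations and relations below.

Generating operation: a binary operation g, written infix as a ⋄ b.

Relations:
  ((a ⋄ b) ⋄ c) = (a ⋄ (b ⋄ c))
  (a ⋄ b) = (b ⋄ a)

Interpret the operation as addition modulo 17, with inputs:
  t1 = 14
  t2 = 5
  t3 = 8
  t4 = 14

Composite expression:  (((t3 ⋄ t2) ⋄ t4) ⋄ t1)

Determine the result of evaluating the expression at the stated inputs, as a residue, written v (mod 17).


7 (mod 17)

(t3 ⋄ t2) = 13
((t3 ⋄ t2) ⋄ t4) = 10
(((t3 ⋄ t2) ⋄ t4) ⋄ t1) = 7


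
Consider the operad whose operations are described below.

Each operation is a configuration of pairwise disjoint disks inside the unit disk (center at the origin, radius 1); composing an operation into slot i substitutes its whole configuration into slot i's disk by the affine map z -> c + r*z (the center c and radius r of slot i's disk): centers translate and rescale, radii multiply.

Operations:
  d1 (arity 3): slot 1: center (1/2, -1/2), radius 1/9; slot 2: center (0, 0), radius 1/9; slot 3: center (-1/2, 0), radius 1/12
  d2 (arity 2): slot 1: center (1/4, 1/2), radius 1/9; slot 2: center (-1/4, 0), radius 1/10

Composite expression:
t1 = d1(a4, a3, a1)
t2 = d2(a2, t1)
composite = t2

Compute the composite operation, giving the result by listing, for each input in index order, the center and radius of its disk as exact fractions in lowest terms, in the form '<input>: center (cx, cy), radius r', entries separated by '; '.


a1: center (-3/10, 0), radius 1/120; a2: center (1/4, 1/2), radius 1/9; a3: center (-1/4, 0), radius 1/90; a4: center (-1/5, -1/20), radius 1/90

Each a-disk chains the slot maps above it in d2; radii multiply.
input a2: applying the 1 nested substitution gives center (1/4, 1/2), radius 1/9
input a4: applying the 2 nested substitutions gives center (-1/5, -1/20), radius 1/90
input a3: applying the 2 nested substitutions gives center (-1/4, 0), radius 1/90
input a1: applying the 2 nested substitutions gives center (-3/10, 0), radius 1/120


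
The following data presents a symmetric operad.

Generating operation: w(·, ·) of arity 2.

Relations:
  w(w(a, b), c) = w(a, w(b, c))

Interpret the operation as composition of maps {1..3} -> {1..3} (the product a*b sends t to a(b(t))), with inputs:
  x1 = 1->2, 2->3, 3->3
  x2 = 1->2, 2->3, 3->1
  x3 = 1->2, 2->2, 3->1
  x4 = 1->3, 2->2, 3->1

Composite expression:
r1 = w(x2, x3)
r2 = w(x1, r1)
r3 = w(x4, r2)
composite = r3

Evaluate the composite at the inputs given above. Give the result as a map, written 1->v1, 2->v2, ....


1->1, 2->1, 3->1

w(x2, x3) = 1->3, 2->3, 3->2
w(x1, w(x2, x3)) = 1->3, 2->3, 3->3
w(x4, w(x1, w(x2, x3))) = 1->1, 2->1, 3->1


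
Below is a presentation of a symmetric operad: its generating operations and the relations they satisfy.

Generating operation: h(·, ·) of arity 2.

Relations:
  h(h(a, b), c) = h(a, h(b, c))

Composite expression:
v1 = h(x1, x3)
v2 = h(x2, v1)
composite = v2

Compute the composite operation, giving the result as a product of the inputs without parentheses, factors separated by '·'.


x2 · x1 · x3


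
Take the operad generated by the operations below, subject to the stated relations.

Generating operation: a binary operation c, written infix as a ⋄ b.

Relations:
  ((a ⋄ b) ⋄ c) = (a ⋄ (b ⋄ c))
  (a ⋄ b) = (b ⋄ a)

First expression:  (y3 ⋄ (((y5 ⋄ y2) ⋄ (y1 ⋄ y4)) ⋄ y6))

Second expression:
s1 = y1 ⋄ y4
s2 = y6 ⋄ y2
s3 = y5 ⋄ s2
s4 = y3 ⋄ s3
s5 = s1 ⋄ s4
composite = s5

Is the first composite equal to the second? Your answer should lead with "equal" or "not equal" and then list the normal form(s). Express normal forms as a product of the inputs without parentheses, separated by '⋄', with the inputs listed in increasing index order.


equal: each reduces to y1 ⋄ y2 ⋄ y3 ⋄ y4 ⋄ y5 ⋄ y6


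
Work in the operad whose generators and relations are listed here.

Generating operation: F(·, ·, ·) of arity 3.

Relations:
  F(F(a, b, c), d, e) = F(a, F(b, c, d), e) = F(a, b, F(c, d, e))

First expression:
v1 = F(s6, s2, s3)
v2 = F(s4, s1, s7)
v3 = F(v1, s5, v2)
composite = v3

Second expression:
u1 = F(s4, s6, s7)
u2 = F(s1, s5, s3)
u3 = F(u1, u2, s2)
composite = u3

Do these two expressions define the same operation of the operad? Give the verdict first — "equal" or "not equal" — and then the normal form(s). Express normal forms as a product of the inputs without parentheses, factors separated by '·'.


not equal — first s6 · s2 · s3 · s5 · s4 · s1 · s7, second s4 · s6 · s7 · s1 · s5 · s3 · s2

The first composite normalizes to s6 · s2 · s3 · s5 · s4 · s1 · s7
The second composite normalizes to s4 · s6 · s7 · s1 · s5 · s3 · s2
Different reductions; not equal.


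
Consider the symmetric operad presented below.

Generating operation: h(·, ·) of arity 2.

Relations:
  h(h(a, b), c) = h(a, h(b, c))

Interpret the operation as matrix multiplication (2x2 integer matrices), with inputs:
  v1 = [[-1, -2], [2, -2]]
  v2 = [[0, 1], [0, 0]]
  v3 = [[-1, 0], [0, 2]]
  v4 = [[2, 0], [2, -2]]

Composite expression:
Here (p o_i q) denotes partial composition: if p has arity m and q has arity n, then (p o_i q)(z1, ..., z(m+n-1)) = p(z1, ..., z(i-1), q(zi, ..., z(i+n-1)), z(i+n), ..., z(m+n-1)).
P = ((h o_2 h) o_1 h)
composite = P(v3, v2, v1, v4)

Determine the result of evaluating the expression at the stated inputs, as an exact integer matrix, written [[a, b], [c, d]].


[[0, -4], [0, 0]]

h(v3, v2) = [[0, -1], [0, 0]]
h(v1, v4) = [[-6, 4], [0, 4]]
h(h(v3, v2), h(v1, v4)) = [[0, -4], [0, 0]]


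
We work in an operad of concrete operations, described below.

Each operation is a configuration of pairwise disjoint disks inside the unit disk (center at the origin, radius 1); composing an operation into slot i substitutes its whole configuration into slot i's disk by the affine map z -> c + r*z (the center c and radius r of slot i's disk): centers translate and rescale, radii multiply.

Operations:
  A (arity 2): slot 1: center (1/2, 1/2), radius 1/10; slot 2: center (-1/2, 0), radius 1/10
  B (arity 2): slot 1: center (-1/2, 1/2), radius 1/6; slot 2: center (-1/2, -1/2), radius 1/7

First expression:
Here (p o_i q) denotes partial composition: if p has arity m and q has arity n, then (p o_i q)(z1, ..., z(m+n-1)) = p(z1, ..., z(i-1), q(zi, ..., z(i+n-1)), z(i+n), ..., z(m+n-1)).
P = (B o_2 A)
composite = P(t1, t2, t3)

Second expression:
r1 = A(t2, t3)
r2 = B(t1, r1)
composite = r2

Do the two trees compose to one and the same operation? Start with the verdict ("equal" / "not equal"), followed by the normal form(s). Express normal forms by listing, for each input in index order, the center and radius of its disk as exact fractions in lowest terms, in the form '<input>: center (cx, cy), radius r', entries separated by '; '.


equal: each reduces to t1: center (-1/2, 1/2), radius 1/6; t2: center (-3/7, -3/7), radius 1/70; t3: center (-4/7, -1/2), radius 1/70


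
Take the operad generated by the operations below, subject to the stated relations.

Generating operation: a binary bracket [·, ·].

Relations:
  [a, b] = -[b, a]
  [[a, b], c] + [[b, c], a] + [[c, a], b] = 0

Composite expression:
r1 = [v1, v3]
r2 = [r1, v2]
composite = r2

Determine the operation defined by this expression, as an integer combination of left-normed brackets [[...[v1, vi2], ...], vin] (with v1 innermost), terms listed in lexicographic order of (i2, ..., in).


[[v1, v3], v2]

Antisymmetry and Jacobi reduce to v1-anchored left-normed brackets.
Composite bracket: [[v1, v3], v2]
Full expansion: 4 signed words from ab - ba (2^2 = 4).
Keep just the words that open with v1:
  v1v3v2 (sign +1) contributes +[[v1, v3], v2]


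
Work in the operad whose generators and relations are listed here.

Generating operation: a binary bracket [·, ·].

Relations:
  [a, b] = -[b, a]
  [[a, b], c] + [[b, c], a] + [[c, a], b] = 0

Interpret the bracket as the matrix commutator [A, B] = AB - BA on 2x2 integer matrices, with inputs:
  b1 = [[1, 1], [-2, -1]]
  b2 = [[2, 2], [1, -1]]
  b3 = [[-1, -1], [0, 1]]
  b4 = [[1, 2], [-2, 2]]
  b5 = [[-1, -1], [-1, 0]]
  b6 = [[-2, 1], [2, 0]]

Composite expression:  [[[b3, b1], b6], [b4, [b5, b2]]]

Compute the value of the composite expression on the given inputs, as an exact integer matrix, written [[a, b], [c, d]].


[[-24, -24], [48, 24]]

[b3, b1] = [[2, 0], [-4, -2]]
[[b3, b1], b6] = [[4, 4], [0, -4]]
[b5, b2] = [[1, 1], [-2, -1]]
[b4, [b5, b2]] = [[-2, -5], [-6, 2]]
[[[b3, b1], b6], [b4, [b5, b2]]] = [[-24, -24], [48, 24]]


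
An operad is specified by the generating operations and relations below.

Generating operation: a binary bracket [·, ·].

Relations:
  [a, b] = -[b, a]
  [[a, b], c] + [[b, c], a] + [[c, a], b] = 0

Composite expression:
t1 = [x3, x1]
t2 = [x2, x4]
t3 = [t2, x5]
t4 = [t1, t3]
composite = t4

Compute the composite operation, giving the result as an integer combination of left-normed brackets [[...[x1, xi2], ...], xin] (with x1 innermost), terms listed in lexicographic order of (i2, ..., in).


Skip Jacobi rewriting: expand, keep x1-initial words, read off terms.
Composite bracket: [[x3, x1], [[x2, x4], x5]]
Applying ab - ba throughout gives 16 signed words (2^4 = 16).
Coefficients come from the x1-initial words:
  from x1x3x2x4x5, sign -1: term -[[[[x1, x3], x2], x4], x5]
  from x1x3x4x2x5, sign +1: term +[[[[x1, x3], x4], x2], x5]
  from x1x3x5x2x4, sign +1: term +[[[[x1, x3], x5], x2], x4]
  from x1x3x5x4x2, sign -1: term -[[[[x1, x3], x5], x4], x2]

-[[[[x1, x3], x2], x4], x5] + [[[[x1, x3], x4], x2], x5] + [[[[x1, x3], x5], x2], x4] - [[[[x1, x3], x5], x4], x2]


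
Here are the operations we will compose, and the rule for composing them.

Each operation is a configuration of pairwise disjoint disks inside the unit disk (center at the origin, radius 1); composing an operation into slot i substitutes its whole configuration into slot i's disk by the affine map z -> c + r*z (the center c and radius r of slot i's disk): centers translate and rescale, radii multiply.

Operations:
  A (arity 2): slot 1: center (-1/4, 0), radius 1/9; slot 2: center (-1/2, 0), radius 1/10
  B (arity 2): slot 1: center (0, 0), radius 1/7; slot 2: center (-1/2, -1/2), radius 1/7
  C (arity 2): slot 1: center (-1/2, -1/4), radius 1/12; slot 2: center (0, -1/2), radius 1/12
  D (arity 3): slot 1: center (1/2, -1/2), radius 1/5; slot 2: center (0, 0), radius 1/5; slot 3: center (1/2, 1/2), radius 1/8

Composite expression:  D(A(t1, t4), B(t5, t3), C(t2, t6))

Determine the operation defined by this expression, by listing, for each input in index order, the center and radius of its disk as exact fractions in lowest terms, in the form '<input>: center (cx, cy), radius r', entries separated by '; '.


t1: center (9/20, -1/2), radius 1/45; t2: center (7/16, 15/32), radius 1/96; t3: center (-1/10, -1/10), radius 1/35; t4: center (2/5, -1/2), radius 1/50; t5: center (0, 0), radius 1/35; t6: center (1/2, 7/16), radius 1/96

Affine substitution under D: radii multiply and t-centers shift.
for t1, the 2-step affine chain lands on center (9/20, -1/2), radius 1/45
for t4, the 2-step affine chain lands on center (2/5, -1/2), radius 1/50
for t5, the 2-step affine chain lands on center (0, 0), radius 1/35
for t3, the 2-step affine chain lands on center (-1/10, -1/10), radius 1/35
for t2, the 2-step affine chain lands on center (7/16, 15/32), radius 1/96
for t6, the 2-step affine chain lands on center (1/2, 7/16), radius 1/96


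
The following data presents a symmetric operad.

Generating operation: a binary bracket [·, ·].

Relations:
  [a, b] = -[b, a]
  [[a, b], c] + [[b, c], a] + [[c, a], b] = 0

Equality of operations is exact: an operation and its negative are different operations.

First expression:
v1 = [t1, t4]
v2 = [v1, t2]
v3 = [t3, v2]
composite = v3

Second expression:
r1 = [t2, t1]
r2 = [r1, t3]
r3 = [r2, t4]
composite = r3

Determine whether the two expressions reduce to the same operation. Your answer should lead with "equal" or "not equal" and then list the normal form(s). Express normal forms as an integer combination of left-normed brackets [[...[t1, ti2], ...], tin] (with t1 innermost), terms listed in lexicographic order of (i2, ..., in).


not equal; the first gives -[[[t1, t4], t2], t3] and the second -[[[t1, t2], t3], t4]

Normal form of the first expression: -[[[t1, t4], t2], t3]
Normal form of the second expression: -[[[t1, t2], t3], t4]
They disagree, so not equal.


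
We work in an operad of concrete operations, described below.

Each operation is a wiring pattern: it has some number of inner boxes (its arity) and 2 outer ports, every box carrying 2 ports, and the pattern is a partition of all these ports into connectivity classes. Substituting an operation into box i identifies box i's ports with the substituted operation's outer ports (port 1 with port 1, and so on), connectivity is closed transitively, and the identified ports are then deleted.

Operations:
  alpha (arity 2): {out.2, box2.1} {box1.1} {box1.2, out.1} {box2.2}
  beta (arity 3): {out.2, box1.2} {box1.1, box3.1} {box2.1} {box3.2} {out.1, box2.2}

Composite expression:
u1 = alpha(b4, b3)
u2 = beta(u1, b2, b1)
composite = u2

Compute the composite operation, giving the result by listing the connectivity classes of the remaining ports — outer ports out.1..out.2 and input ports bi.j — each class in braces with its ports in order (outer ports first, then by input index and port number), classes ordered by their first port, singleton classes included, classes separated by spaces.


{out.1, b2.2} {out.2, b3.1} {b1.1, b4.2} {b1.2} {b2.1} {b3.2} {b4.1}
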